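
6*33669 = 202014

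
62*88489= 5486318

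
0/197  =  0=0.00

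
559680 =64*8745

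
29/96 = 29/96 = 0.30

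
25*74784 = 1869600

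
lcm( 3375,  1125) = 3375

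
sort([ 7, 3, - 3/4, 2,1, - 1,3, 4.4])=[ - 1, - 3/4, 1, 2, 3, 3, 4.4, 7 ] 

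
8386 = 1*8386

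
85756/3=28585 + 1/3 =28585.33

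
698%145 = 118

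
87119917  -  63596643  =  23523274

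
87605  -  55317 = 32288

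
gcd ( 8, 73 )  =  1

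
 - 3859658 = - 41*94138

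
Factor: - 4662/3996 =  - 7/6 =- 2^( - 1) * 3^ ( - 1 )*7^1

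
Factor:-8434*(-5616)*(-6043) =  - 286228773792 = - 2^5*3^3*13^1*4217^1*6043^1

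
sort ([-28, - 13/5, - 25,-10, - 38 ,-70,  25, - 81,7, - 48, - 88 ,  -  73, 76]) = [  -  88, - 81, - 73, - 70, - 48, - 38, - 28  , - 25, - 10, - 13/5,  7, 25,76 ]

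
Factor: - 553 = -7^1*79^1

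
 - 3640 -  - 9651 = 6011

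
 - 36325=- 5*7265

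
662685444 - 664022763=  -  1337319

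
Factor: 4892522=2^1 * 139^1*17599^1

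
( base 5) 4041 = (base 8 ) 1011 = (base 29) HS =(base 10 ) 521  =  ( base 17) 1db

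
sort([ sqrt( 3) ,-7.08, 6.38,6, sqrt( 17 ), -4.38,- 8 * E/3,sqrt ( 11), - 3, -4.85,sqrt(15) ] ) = [-8 * E/3, - 7.08 , - 4.85,  -  4.38, - 3,sqrt(3 ),sqrt( 11 ) , sqrt(15 ), sqrt( 17 ),  6,6.38]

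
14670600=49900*294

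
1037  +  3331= 4368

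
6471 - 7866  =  - 1395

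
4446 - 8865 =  - 4419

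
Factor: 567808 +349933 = 917741 = 11^1*83431^1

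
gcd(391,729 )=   1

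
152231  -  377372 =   -  225141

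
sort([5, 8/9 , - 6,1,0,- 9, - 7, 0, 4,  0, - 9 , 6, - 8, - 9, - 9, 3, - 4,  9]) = [ - 9, - 9, - 9, - 9, - 8, - 7 , - 6,-4 , 0,0, 0,8/9, 1, 3,4, 5,6,9]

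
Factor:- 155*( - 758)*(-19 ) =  - 2232310 = - 2^1*5^1*19^1*31^1 *379^1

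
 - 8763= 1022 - 9785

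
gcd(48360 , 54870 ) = 930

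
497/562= 497/562= 0.88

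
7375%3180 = 1015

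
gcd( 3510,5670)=270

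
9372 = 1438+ 7934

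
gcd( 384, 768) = 384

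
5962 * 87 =518694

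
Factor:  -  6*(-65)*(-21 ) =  - 2^1 * 3^2*5^1*7^1*13^1 = - 8190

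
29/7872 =29/7872 = 0.00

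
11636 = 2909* 4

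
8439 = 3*2813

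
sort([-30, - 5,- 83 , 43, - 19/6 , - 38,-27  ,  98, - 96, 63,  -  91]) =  [ - 96, - 91, - 83, -38, - 30, - 27 ,-5 ,- 19/6, 43,63, 98]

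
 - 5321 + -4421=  - 9742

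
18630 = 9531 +9099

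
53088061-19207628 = 33880433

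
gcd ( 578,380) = 2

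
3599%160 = 79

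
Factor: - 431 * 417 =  - 179727 = -3^1*139^1 * 431^1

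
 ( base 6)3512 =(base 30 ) RQ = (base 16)344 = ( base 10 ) 836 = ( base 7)2303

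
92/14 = 46/7=6.57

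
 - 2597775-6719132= - 9316907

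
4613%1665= 1283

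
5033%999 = 38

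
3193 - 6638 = - 3445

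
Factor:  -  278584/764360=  - 5^( - 1)*197^( - 1)*359^1 =- 359/985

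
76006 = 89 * 854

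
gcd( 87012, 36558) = 18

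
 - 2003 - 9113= - 11116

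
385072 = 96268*4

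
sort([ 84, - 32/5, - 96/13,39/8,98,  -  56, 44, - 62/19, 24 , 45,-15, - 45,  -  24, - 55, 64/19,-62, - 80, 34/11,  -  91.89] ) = [ - 91.89 , - 80, - 62, - 56, - 55, - 45, - 24, - 15,-96/13, - 32/5,-62/19, 34/11,64/19, 39/8,24, 44, 45,84, 98 ]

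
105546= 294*359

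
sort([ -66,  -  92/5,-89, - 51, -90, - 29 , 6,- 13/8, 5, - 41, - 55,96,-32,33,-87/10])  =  [-90, - 89, - 66,-55, - 51, - 41, - 32, - 29, - 92/5,-87/10, - 13/8, 5,6,33,96]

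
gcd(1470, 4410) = 1470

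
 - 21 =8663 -8684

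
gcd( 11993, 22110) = 67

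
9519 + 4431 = 13950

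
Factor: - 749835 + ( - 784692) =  - 3^2*170503^1 = -  1534527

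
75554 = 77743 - 2189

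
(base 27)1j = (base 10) 46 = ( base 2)101110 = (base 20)26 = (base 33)1D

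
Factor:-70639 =-70639^1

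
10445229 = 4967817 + 5477412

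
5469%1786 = 111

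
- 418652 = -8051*52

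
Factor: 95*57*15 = 81225=3^2  *5^2*19^2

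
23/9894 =23/9894 = 0.00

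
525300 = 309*1700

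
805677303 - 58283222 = 747394081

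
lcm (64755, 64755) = 64755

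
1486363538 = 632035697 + 854327841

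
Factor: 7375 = 5^3* 59^1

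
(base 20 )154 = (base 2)111111000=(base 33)F9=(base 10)504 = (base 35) EE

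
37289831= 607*61433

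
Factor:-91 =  - 7^1*13^1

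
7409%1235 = 1234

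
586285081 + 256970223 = 843255304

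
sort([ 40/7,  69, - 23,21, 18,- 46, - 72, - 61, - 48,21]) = [ - 72, -61, - 48, - 46, - 23,40/7, 18,21 , 21,69 ]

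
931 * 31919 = 29716589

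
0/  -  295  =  0/1=-  0.00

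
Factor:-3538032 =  - 2^4 * 3^1*73709^1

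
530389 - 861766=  - 331377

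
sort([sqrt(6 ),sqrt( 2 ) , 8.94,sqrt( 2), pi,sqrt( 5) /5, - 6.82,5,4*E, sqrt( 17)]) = [ - 6.82, sqrt( 5) /5, sqrt ( 2),sqrt( 2),sqrt( 6 ),pi,sqrt(17),5,  8.94,4*E]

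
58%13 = 6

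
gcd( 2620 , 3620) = 20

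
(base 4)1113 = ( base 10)87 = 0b1010111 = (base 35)2h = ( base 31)2P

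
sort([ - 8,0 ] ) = [ - 8,0 ] 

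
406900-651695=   -  244795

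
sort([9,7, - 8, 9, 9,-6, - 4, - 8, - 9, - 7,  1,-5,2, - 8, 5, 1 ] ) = [-9, - 8, - 8, - 8, - 7, -6, - 5, - 4, 1, 1, 2,  5 , 7, 9,9, 9 ] 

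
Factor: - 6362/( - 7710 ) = 3^( - 1 )*5^( - 1 )*257^ ( - 1)*3181^1 =3181/3855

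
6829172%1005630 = 795392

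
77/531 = 77/531 = 0.15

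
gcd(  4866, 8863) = 1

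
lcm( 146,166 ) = 12118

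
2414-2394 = 20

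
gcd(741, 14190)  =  3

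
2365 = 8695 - 6330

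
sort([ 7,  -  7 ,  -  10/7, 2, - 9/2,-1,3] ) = [-7, - 9/2, - 10/7 ,- 1, 2, 3, 7] 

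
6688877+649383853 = 656072730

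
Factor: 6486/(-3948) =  - 23/14   =  - 2^ (-1)*7^ ( - 1 ) * 23^1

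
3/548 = 3/548 = 0.01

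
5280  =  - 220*(  -  24) 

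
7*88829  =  621803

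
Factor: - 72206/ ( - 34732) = 79/38 = 2^( - 1)*19^( - 1) * 79^1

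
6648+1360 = 8008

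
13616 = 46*296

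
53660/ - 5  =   - 10732/1 = - 10732.00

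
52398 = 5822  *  9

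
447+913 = 1360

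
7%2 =1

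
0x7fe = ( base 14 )a62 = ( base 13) c15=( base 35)1NG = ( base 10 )2046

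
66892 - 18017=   48875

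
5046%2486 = 74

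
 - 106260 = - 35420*3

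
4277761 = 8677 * 493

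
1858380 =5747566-3889186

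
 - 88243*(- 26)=2294318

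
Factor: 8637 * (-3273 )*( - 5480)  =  154913577480 = 2^3*3^2*5^1*137^1*1091^1*2879^1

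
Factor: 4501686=2^1 * 3^1*7^1*107183^1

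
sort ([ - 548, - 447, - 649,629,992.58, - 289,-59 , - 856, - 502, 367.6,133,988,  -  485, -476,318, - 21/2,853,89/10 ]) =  [  -  856 ,  -  649 ,-548,  -  502, - 485,  -  476, - 447,  -  289, - 59,-21/2,89/10,133 , 318, 367.6,629, 853, 988 , 992.58]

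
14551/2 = 14551/2 = 7275.50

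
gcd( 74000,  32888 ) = 8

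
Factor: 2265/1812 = 5/4=2^( - 2)*5^1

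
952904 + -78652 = 874252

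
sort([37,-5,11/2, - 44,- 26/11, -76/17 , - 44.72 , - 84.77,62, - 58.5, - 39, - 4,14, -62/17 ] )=[-84.77, - 58.5, - 44.72, - 44,  -  39,- 5, - 76/17,-4, - 62/17,-26/11,11/2,  14,37,62]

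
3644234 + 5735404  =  9379638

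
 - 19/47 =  - 19/47  =  - 0.40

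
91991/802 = 114+563/802 = 114.70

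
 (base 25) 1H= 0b101010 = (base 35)17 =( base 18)26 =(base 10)42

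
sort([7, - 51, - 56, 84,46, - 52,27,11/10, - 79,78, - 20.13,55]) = [ - 79 ,  -  56, - 52 , - 51, - 20.13,11/10,7,27,  46,55 , 78,84 ] 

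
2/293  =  2/293 = 0.01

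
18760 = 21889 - 3129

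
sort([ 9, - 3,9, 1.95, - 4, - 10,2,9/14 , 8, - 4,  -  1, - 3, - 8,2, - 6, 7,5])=[ - 10, - 8, - 6,- 4, - 4, - 3, - 3 , - 1,9/14, 1.95,2,2 , 5,  7,8,9,9]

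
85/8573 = 85/8573 = 0.01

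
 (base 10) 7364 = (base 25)BJE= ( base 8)16304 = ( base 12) 4318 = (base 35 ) 60e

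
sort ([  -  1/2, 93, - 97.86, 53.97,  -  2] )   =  [ - 97.86, - 2, - 1/2, 53.97, 93]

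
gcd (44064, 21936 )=48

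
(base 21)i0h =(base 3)101220122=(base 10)7955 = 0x1F13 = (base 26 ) bjp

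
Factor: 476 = 2^2*7^1 *17^1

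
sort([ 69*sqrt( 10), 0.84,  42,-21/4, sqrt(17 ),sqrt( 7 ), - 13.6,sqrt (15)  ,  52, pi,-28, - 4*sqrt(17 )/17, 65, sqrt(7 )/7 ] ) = [ - 28,  -  13.6,-21/4, - 4*sqrt( 17 )/17,sqrt(7 ) /7, 0.84,  sqrt( 7),  pi,sqrt( 15 ),sqrt (17),42 , 52, 65,  69*sqrt(10)]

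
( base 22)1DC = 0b1100001110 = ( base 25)167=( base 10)782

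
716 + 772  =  1488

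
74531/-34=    - 2193 + 31/34 = -  2192.09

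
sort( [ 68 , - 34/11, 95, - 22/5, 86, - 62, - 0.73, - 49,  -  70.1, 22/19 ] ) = [ - 70.1, - 62 , - 49, -22/5,-34/11, - 0.73, 22/19,68, 86 , 95 ]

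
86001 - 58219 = 27782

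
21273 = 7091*3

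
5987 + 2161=8148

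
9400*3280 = 30832000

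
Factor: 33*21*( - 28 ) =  - 19404 = -2^2*3^2*7^2 * 11^1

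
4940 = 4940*1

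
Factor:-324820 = -2^2 * 5^1*109^1*149^1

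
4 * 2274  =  9096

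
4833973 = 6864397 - 2030424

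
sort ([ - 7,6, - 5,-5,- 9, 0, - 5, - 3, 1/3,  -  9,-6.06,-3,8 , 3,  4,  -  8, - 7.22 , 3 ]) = [-9, - 9,-8, - 7.22, -7, - 6.06, - 5, - 5, - 5,-3 , - 3,0,1/3,3, 3, 4,6,8]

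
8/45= 8/45 = 0.18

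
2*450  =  900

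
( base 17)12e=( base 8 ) 521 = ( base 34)9v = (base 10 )337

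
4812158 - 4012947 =799211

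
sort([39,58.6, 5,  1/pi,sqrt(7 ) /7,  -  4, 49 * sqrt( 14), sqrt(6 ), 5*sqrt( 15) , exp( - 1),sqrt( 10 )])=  [ - 4, 1/pi,exp ( - 1), sqrt (7)/7,  sqrt(6),sqrt (10), 5, 5*sqrt (15 ), 39,58.6, 49*sqrt( 14 ) ]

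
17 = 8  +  9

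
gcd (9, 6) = 3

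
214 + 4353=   4567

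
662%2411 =662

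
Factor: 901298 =2^1*450649^1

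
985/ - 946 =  - 985/946 = -  1.04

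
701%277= 147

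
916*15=13740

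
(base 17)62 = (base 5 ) 404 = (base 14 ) 76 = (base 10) 104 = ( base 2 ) 1101000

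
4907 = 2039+2868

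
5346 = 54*99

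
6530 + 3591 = 10121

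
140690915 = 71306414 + 69384501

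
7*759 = 5313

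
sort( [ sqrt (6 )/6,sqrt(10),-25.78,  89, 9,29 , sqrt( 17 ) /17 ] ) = [ - 25.78, sqrt( 17 ) /17, sqrt(6)/6, sqrt( 10), 9,29 , 89 ] 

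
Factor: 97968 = 2^4*3^1*13^1* 157^1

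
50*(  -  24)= - 1200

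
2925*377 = 1102725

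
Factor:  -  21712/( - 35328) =59/96 = 2^ ( - 5 )*3^( - 1)*59^1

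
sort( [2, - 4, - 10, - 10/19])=[ - 10, - 4, - 10/19,  2] 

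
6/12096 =1/2016 = 0.00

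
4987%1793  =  1401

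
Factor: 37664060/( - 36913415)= - 2^2*7^ ( - 1 )*11^ ( - 1)*13697^ ( -1)*269029^1 = - 1076116/1054669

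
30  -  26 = 4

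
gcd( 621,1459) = 1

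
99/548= 99/548 = 0.18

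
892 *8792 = 7842464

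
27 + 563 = 590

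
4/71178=2/35589 =0.00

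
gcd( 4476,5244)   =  12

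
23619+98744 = 122363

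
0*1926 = 0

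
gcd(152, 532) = 76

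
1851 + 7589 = 9440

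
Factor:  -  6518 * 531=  - 3461058= - 2^1*3^2*59^1*3259^1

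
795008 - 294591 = 500417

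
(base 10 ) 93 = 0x5D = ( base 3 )10110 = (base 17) 58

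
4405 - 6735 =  - 2330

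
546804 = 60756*9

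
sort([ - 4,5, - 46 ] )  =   [-46 , - 4, 5 ] 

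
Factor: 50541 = 3^1*17^1*991^1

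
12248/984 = 12 + 55/123= 12.45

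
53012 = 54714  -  1702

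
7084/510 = 3542/255 =13.89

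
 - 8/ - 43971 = 8/43971 = 0.00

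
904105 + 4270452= 5174557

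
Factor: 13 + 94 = 107 = 107^1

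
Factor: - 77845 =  - 5^1 * 15569^1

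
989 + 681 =1670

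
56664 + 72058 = 128722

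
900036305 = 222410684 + 677625621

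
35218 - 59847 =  - 24629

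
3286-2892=394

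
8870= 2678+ 6192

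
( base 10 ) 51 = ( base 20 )2B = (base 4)303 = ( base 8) 63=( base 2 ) 110011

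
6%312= 6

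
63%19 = 6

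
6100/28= 1525/7 = 217.86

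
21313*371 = 7907123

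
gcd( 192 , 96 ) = 96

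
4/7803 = 4/7803 =0.00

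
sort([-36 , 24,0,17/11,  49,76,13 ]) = [ - 36 , 0, 17/11, 13, 24,49, 76]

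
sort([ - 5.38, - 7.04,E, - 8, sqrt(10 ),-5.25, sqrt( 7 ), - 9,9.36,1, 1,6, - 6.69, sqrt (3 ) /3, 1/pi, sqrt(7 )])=[ - 9,  -  8,-7.04, - 6.69, - 5.38,-5.25,1/pi,  sqrt(3 ) /3,1,1,sqrt(7 ), sqrt( 7 ),E,sqrt(10 ), 6, 9.36] 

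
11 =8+3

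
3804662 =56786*67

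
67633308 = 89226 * 758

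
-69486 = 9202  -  78688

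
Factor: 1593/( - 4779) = -1/3 = - 3^( - 1)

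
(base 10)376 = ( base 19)10f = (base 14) 1CC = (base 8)570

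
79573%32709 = 14155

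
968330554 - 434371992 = 533958562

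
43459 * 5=217295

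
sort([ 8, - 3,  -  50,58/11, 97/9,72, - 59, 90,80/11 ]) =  [ - 59, - 50, - 3,58/11,80/11,  8,97/9, 72, 90]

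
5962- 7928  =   - 1966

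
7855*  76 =596980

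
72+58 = 130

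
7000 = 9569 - 2569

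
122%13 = 5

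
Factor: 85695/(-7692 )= -2^( - 2)*5^1 * 29^1*197^1*641^ ( - 1) = - 28565/2564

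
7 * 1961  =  13727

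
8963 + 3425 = 12388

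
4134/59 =70 + 4/59  =  70.07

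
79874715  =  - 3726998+83601713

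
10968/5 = 2193 + 3/5=2193.60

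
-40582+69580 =28998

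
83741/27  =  83741/27 =3101.52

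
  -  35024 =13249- 48273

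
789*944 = 744816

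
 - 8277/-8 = 8277/8 = 1034.62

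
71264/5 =71264/5 = 14252.80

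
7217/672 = 10 + 71/96 = 10.74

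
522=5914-5392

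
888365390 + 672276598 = 1560641988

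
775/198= 775/198 = 3.91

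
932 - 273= 659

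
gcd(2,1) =1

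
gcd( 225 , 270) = 45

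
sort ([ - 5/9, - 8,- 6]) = [ - 8,-6, - 5/9]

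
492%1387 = 492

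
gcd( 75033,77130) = 9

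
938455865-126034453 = 812421412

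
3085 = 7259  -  4174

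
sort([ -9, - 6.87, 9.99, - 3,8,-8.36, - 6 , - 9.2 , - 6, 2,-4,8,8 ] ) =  [ - 9.2, - 9, - 8.36, - 6.87, - 6, - 6,-4, -3, 2, 8 , 8,8,9.99] 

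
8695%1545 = 970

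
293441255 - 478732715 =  - 185291460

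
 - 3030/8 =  - 379 + 1/4 = - 378.75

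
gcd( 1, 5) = 1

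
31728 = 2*15864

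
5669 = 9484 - 3815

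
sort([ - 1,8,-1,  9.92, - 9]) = [-9, - 1,  -  1 , 8, 9.92 ]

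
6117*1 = 6117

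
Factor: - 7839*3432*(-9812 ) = 2^5*3^3*11^2*13^2 *67^1*223^1 =263976631776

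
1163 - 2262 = - 1099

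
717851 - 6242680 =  - 5524829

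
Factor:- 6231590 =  - 2^1*5^1*41^1*15199^1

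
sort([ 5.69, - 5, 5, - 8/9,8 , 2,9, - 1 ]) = [-5, - 1 ,  -  8/9,2, 5, 5.69,8,9 ]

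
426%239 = 187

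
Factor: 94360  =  2^3*5^1 * 7^1*337^1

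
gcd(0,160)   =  160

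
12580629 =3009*4181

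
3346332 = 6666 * 502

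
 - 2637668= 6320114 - 8957782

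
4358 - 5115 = - 757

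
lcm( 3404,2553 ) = 10212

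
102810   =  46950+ 55860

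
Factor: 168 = 2^3*3^1*7^1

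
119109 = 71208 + 47901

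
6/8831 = 6/8831 = 0.00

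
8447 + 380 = 8827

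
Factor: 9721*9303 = 3^1 * 7^1* 443^1*9721^1 = 90434463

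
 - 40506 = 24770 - 65276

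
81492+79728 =161220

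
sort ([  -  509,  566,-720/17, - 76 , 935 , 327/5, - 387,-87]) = [ - 509, - 387,-87,  -  76,  -  720/17,327/5, 566, 935]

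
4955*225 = 1114875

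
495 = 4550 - 4055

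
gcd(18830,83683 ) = 1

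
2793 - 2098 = 695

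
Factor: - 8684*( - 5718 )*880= 43696498560 = 2^7 *3^1 * 5^1*11^1*13^1*167^1 * 953^1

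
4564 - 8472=  -  3908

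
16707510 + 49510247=66217757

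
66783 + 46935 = 113718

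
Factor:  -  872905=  - 5^1*11^1*59^1*269^1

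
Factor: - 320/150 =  - 2^5 * 3^( - 1)*5^( - 1 ) = - 32/15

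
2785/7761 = 2785/7761 = 0.36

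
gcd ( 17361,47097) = 9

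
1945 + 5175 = 7120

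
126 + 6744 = 6870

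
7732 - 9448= - 1716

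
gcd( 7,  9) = 1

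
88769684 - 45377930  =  43391754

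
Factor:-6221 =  - 6221^1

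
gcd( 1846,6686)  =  2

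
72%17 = 4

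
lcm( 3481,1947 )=114873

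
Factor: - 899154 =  - 2^1*3^3*16651^1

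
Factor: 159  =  3^1*53^1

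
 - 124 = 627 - 751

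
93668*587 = 54983116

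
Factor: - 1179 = - 3^2*131^1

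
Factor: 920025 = 3^3*5^2 *29^1*47^1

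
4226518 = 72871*58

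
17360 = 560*31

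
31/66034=31/66034 = 0.00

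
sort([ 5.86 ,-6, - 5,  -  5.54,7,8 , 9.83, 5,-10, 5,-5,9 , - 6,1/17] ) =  [ - 10,-6, - 6,-5.54, - 5,  -  5,1/17,5, 5, 5.86,7,  8,  9  ,  9.83 ]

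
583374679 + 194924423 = 778299102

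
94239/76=1239 + 75/76 = 1239.99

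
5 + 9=14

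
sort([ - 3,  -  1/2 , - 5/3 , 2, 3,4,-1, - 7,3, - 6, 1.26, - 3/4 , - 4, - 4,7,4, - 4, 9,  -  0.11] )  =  [ - 7,-6, - 4,-4, - 4,  -  3 , - 5/3, - 1, - 3/4,  -  1/2,  -  0.11 , 1.26,2 , 3, 3, 4,4, 7,9 ]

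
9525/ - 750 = - 13 + 3/10 = - 12.70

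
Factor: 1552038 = 2^1 *3^1*258673^1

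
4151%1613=925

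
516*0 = 0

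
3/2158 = 3/2158  =  0.00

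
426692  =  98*4354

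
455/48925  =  91/9785 = 0.01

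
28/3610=14/1805  =  0.01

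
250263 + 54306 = 304569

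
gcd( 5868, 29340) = 5868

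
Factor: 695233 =7^1*11^1*9029^1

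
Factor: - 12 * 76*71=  - 2^4*3^1 * 19^1*71^1 = - 64752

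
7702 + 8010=15712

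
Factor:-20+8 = -12 = -2^2*3^1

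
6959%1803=1550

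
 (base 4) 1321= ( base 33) 3M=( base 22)5B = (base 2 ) 1111001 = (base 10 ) 121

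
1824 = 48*38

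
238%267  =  238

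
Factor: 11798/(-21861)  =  -34/63 = -2^1*3^( - 2)*7^( - 1 )*17^1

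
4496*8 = 35968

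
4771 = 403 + 4368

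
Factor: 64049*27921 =3^1*19^1*41^1*227^1*3371^1 = 1788312129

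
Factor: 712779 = 3^1*59^1 * 4027^1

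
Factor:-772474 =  - 2^1*386237^1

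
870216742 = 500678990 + 369537752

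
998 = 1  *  998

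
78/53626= 39/26813 = 0.00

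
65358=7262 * 9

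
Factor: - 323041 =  -211^1*1531^1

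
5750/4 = 2875/2=1437.50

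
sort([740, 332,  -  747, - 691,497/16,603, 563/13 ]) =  [ - 747, - 691,  497/16, 563/13, 332 , 603, 740 ]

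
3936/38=1968/19 = 103.58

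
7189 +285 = 7474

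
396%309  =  87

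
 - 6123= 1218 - 7341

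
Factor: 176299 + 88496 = 264795 = 3^1*5^1*127^1*139^1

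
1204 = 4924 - 3720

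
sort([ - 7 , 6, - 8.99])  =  [ - 8.99,  -  7,6 ] 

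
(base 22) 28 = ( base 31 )1L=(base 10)52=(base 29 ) 1N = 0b110100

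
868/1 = 868 = 868.00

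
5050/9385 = 1010/1877 = 0.54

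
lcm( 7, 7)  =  7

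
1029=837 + 192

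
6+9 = 15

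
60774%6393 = 3237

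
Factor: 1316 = 2^2*7^1*47^1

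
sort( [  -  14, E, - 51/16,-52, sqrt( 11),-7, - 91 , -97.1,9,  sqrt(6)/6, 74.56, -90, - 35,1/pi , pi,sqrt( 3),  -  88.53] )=[ - 97.1,-91,-90, - 88.53,  -  52,-35,-14,-7, -51/16,  1/pi,  sqrt(6)/6,  sqrt (3 ),  E,  pi, sqrt( 11 ),9 , 74.56]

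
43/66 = 43/66 = 0.65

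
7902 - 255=7647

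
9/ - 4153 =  - 1+4144/4153 = - 0.00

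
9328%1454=604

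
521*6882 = 3585522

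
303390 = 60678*5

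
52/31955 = 52/31955 = 0.00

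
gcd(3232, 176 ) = 16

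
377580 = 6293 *60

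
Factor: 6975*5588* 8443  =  329076900900 =2^2*3^2*5^2*11^1*31^1*127^1*8443^1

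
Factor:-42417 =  - 3^3*1571^1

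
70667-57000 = 13667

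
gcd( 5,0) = 5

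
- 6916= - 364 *19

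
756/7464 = 63/622 = 0.10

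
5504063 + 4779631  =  10283694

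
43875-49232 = - 5357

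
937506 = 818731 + 118775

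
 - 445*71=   -  31595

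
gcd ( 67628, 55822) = 2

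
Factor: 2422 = 2^1*7^1*173^1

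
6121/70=6121/70  =  87.44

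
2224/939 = 2 + 346/939=2.37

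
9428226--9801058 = 19229284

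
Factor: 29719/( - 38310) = -2^( - 1 )*3^(  -  1 )*5^(-1)*113^1*263^1* 1277^(-1) 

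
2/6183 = 2/6183 = 0.00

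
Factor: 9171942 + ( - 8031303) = 3^1*23^1* 61^1 * 271^1 = 1140639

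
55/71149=55/71149 = 0.00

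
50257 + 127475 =177732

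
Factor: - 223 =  - 223^1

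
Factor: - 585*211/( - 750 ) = 2^( - 1 ) * 3^1* 5^( - 2) *13^1*211^1 = 8229/50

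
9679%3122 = 313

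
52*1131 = 58812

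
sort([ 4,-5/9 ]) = [ - 5/9,4 ]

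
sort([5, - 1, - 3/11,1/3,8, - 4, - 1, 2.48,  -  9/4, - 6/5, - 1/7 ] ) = [  -  4, - 9/4, - 6/5, - 1, - 1, - 3/11, - 1/7,1/3, 2.48, 5,  8 ]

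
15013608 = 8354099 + 6659509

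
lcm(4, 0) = 0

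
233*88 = 20504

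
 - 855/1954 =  - 1 + 1099/1954= - 0.44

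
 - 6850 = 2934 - 9784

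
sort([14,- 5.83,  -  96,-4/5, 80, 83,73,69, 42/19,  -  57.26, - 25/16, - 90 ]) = [ - 96,- 90,- 57.26,- 5.83,-25/16,-4/5,42/19  ,  14,69, 73,  80, 83] 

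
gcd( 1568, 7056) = 784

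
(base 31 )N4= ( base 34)L3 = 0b1011001101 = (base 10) 717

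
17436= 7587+9849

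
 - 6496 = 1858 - 8354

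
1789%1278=511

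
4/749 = 4/749=0.01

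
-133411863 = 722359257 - 855771120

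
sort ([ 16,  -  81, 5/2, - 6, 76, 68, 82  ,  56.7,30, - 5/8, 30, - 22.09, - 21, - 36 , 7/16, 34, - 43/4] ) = [-81 , - 36, - 22.09, - 21, - 43/4, - 6, - 5/8,  7/16, 5/2, 16, 30,30, 34, 56.7, 68, 76,  82 ] 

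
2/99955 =2/99955 = 0.00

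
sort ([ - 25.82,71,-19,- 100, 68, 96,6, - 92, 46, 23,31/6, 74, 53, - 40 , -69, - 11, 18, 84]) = [-100, - 92,  -  69, - 40, - 25.82, - 19, - 11,  31/6, 6,  18, 23, 46 , 53,68,71,  74, 84, 96]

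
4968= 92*54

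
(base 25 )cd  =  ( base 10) 313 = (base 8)471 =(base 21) EJ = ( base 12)221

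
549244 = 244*2251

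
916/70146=458/35073 = 0.01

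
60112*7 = 420784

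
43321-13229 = 30092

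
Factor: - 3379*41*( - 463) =64143557= 31^1*41^1*109^1*463^1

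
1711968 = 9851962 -8139994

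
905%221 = 21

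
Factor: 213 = 3^1*71^1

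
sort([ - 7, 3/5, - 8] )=[-8, - 7,3/5] 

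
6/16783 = 6/16783 =0.00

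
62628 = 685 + 61943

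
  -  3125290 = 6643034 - 9768324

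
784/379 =784/379= 2.07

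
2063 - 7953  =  -5890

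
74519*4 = 298076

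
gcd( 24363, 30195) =9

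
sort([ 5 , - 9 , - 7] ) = [ - 9, - 7, 5] 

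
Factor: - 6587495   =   - 5^1*29^1 * 181^1*251^1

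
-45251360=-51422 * 880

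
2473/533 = 2473/533 = 4.64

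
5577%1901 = 1775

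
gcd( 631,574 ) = 1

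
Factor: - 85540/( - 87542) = 470/481 = 2^1*5^1*13^( - 1) * 37^ ( - 1)*47^1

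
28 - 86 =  - 58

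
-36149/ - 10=36149/10 = 3614.90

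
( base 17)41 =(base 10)69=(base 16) 45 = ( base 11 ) 63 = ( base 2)1000101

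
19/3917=19/3917 = 0.00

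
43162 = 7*6166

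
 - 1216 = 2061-3277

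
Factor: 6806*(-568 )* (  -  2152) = 2^7 * 41^1*71^1 * 83^1*269^1 = 8319218816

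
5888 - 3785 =2103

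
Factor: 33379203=3^1 * 11^1*13^1*29^1 *2683^1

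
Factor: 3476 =2^2*11^1*79^1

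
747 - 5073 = -4326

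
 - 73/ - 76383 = 73/76383 = 0.00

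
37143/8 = 4642 + 7/8= 4642.88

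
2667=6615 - 3948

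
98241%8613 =3498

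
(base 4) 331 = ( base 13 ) 49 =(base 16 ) 3D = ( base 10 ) 61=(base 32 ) 1t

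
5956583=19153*311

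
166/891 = 166/891 = 0.19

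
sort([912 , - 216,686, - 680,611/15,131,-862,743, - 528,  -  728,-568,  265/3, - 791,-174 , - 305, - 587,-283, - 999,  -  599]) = [ - 999,-862, -791, - 728, - 680, -599,-587, - 568,  -  528,  -  305,-283, - 216, - 174,611/15,265/3,131,  686,743,  912 ]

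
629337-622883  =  6454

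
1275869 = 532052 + 743817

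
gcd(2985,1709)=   1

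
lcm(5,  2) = 10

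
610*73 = 44530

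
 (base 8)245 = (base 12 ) 119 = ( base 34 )4t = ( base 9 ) 203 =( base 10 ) 165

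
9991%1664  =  7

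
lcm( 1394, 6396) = 108732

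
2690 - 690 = 2000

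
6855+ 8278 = 15133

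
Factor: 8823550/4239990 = 3^( - 2 )*5^1*109^1* 1619^1* 47111^(- 1) = 882355/423999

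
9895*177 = 1751415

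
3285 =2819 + 466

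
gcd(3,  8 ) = 1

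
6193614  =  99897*62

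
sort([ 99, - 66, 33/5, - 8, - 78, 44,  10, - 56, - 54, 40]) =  [ - 78 , - 66, - 56, - 54, - 8, 33/5, 10, 40, 44, 99]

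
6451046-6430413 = 20633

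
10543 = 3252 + 7291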